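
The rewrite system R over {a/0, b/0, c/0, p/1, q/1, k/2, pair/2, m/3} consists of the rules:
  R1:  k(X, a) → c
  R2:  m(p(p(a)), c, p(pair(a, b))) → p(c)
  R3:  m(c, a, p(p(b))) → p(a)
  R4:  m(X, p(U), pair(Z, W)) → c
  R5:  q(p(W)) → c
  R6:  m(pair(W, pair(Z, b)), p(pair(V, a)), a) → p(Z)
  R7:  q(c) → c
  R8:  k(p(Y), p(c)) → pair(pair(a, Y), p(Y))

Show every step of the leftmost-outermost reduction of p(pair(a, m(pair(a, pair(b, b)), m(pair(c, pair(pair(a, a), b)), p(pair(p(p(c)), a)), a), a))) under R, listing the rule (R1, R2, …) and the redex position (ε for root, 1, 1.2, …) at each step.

p(pair(a, p(b)))

1. p(pair(a, m(pair(a, pair(b, b)), m(pair(c, pair(pair(a, a), b)), p(pair(p(p(c)), a)), a), a)))  →  p(pair(a, m(pair(a, pair(b, b)), p(pair(a, a)), a)))   [R6 at 1.2.2]
2. p(pair(a, m(pair(a, pair(b, b)), p(pair(a, a)), a)))  →  p(pair(a, p(b)))   [R6 at 1.2]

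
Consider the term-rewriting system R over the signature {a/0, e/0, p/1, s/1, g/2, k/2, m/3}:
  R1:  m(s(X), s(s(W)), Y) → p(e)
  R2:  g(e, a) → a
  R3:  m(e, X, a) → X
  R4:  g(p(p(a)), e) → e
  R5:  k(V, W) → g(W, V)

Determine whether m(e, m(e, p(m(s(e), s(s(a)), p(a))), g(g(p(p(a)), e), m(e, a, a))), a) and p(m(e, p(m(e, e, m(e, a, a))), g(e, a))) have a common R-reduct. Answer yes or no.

Reduce t₁ = m(e, m(e, p(m(s(e), s(s(a)), p(a))), g(g(p(p(a)), e), m(e, a, a))), a):
1. m(e, m(e, p(m(s(e), s(s(a)), p(a))), g(g(p(p(a)), e), m(e, a, a))), a)  →  m(e, p(m(s(e), s(s(a)), p(a))), g(g(p(p(a)), e), m(e, a, a)))   [R3 at ε]
2. m(e, p(m(s(e), s(s(a)), p(a))), g(g(p(p(a)), e), m(e, a, a)))  →  m(e, p(p(e)), g(g(p(p(a)), e), m(e, a, a)))   [R1 at 2.1]
3. m(e, p(p(e)), g(g(p(p(a)), e), m(e, a, a)))  →  m(e, p(p(e)), g(e, m(e, a, a)))   [R4 at 3.1]
4. m(e, p(p(e)), g(e, m(e, a, a)))  →  m(e, p(p(e)), g(e, a))   [R3 at 3.2]
5. m(e, p(p(e)), g(e, a))  →  m(e, p(p(e)), a)   [R2 at 3]
6. m(e, p(p(e)), a)  →  p(p(e))   [R3 at ε]

Reduce t₂ = p(m(e, p(m(e, e, m(e, a, a))), g(e, a))):
1. p(m(e, p(m(e, e, m(e, a, a))), g(e, a)))  →  p(m(e, p(m(e, e, a)), g(e, a)))   [R3 at 1.2.1.3]
2. p(m(e, p(m(e, e, a)), g(e, a)))  →  p(m(e, p(e), g(e, a)))   [R3 at 1.2.1]
3. p(m(e, p(e), g(e, a)))  →  p(m(e, p(e), a))   [R2 at 1.3]
4. p(m(e, p(e), a))  →  p(p(e))   [R3 at 1]

yes — NF(t₁) = p(p(e)), NF(t₂) = p(p(e))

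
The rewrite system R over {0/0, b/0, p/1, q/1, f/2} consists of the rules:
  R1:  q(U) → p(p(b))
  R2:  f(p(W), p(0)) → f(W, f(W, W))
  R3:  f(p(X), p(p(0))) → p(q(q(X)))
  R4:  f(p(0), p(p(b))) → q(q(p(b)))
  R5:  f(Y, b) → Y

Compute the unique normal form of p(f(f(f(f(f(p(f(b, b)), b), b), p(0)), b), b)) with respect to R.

p(b)

1. p(f(f(f(f(f(p(f(b, b)), b), b), p(0)), b), b))  →  p(f(f(f(f(p(f(b, b)), b), b), p(0)), b))   [R5 at 1]
2. p(f(f(f(f(p(f(b, b)), b), b), p(0)), b))  →  p(f(f(f(p(f(b, b)), b), b), p(0)))   [R5 at 1]
3. p(f(f(f(p(f(b, b)), b), b), p(0)))  →  p(f(f(p(f(b, b)), b), p(0)))   [R5 at 1.1]
4. p(f(f(p(f(b, b)), b), p(0)))  →  p(f(p(f(b, b)), p(0)))   [R5 at 1.1]
5. p(f(p(f(b, b)), p(0)))  →  p(f(f(b, b), f(f(b, b), f(b, b))))   [R2 at 1]
6. p(f(f(b, b), f(f(b, b), f(b, b))))  →  p(f(b, f(f(b, b), f(b, b))))   [R5 at 1.1]
7. p(f(b, f(f(b, b), f(b, b))))  →  p(f(b, f(b, f(b, b))))   [R5 at 1.2.1]
8. p(f(b, f(b, f(b, b))))  →  p(f(b, f(b, b)))   [R5 at 1.2.2]
9. p(f(b, f(b, b)))  →  p(f(b, b))   [R5 at 1.2]
10. p(f(b, b))  →  p(b)   [R5 at 1]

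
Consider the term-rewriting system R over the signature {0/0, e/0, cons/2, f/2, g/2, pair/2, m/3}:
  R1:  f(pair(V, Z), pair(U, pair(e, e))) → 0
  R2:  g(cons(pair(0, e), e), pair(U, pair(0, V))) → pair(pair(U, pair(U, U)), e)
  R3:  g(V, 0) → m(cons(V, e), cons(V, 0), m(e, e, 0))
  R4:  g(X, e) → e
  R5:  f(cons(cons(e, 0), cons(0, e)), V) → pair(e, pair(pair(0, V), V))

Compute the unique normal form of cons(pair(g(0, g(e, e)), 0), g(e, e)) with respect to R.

cons(pair(e, 0), e)

1. cons(pair(g(0, g(e, e)), 0), g(e, e))  →  cons(pair(g(0, e), 0), g(e, e))   [R4 at 1.1.2]
2. cons(pair(g(0, e), 0), g(e, e))  →  cons(pair(e, 0), g(e, e))   [R4 at 1.1]
3. cons(pair(e, 0), g(e, e))  →  cons(pair(e, 0), e)   [R4 at 2]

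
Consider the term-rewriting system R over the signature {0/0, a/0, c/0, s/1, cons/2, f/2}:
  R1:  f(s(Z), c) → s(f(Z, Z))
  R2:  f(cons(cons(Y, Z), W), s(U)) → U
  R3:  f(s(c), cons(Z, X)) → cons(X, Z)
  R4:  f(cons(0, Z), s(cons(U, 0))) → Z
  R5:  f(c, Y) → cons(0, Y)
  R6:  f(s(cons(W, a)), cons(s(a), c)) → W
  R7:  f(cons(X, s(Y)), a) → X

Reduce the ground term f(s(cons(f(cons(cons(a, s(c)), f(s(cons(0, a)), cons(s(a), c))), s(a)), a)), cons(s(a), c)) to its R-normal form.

a

1. f(s(cons(f(cons(cons(a, s(c)), f(s(cons(0, a)), cons(s(a), c))), s(a)), a)), cons(s(a), c))  →  f(cons(cons(a, s(c)), f(s(cons(0, a)), cons(s(a), c))), s(a))   [R6 at ε]
2. f(cons(cons(a, s(c)), f(s(cons(0, a)), cons(s(a), c))), s(a))  →  a   [R2 at ε]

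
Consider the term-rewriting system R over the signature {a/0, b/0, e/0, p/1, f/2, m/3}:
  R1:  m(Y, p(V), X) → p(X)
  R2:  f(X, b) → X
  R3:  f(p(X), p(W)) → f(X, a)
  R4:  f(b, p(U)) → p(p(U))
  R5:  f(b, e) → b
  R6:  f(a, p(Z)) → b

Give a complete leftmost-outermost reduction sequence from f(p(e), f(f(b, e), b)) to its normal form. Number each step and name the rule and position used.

1. f(p(e), f(f(b, e), b))  →  f(p(e), f(b, e))   [R2 at 2]
2. f(p(e), f(b, e))  →  f(p(e), b)   [R5 at 2]
3. f(p(e), b)  →  p(e)   [R2 at ε]

p(e)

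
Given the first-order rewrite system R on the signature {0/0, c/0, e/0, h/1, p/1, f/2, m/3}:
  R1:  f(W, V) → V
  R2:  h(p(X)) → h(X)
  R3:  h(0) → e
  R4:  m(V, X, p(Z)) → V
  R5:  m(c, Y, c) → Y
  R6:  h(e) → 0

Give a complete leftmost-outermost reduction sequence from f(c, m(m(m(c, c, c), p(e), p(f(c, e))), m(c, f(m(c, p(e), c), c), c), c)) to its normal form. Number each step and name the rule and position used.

c

1. f(c, m(m(m(c, c, c), p(e), p(f(c, e))), m(c, f(m(c, p(e), c), c), c), c))  →  m(m(m(c, c, c), p(e), p(f(c, e))), m(c, f(m(c, p(e), c), c), c), c)   [R1 at ε]
2. m(m(m(c, c, c), p(e), p(f(c, e))), m(c, f(m(c, p(e), c), c), c), c)  →  m(m(c, c, c), m(c, f(m(c, p(e), c), c), c), c)   [R4 at 1]
3. m(m(c, c, c), m(c, f(m(c, p(e), c), c), c), c)  →  m(c, m(c, f(m(c, p(e), c), c), c), c)   [R5 at 1]
4. m(c, m(c, f(m(c, p(e), c), c), c), c)  →  m(c, f(m(c, p(e), c), c), c)   [R5 at ε]
5. m(c, f(m(c, p(e), c), c), c)  →  f(m(c, p(e), c), c)   [R5 at ε]
6. f(m(c, p(e), c), c)  →  c   [R1 at ε]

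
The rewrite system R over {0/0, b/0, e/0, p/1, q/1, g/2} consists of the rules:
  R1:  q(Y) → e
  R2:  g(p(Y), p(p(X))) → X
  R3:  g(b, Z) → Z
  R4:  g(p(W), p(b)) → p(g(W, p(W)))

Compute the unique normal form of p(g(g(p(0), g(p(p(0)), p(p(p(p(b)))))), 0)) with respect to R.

1. p(g(g(p(0), g(p(p(0)), p(p(p(p(b)))))), 0))  →  p(g(g(p(0), p(p(b))), 0))   [R2 at 1.1.2]
2. p(g(g(p(0), p(p(b))), 0))  →  p(g(b, 0))   [R2 at 1.1]
3. p(g(b, 0))  →  p(0)   [R3 at 1]

p(0)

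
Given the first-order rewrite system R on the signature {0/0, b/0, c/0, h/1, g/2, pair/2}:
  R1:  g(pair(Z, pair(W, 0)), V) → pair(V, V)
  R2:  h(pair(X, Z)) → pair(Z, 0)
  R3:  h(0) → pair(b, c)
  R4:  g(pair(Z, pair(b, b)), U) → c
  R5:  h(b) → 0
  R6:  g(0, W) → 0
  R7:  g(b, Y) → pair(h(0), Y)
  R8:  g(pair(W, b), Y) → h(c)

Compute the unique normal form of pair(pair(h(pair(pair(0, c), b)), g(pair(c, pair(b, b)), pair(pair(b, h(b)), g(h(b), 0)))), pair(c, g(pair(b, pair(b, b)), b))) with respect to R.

1. pair(pair(h(pair(pair(0, c), b)), g(pair(c, pair(b, b)), pair(pair(b, h(b)), g(h(b), 0)))), pair(c, g(pair(b, pair(b, b)), b)))  →  pair(pair(pair(b, 0), g(pair(c, pair(b, b)), pair(pair(b, h(b)), g(h(b), 0)))), pair(c, g(pair(b, pair(b, b)), b)))   [R2 at 1.1]
2. pair(pair(pair(b, 0), g(pair(c, pair(b, b)), pair(pair(b, h(b)), g(h(b), 0)))), pair(c, g(pair(b, pair(b, b)), b)))  →  pair(pair(pair(b, 0), c), pair(c, g(pair(b, pair(b, b)), b)))   [R4 at 1.2]
3. pair(pair(pair(b, 0), c), pair(c, g(pair(b, pair(b, b)), b)))  →  pair(pair(pair(b, 0), c), pair(c, c))   [R4 at 2.2]

pair(pair(pair(b, 0), c), pair(c, c))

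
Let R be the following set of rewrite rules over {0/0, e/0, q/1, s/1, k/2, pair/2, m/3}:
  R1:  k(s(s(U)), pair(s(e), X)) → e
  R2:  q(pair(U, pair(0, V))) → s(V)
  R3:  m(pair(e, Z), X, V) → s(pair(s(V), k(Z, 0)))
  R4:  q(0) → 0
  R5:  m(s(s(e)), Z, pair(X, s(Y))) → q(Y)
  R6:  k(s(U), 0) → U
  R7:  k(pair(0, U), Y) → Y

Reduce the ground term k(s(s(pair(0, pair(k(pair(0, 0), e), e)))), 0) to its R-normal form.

s(pair(0, pair(e, e)))

1. k(s(s(pair(0, pair(k(pair(0, 0), e), e)))), 0)  →  s(pair(0, pair(k(pair(0, 0), e), e)))   [R6 at ε]
2. s(pair(0, pair(k(pair(0, 0), e), e)))  →  s(pair(0, pair(e, e)))   [R7 at 1.2.1]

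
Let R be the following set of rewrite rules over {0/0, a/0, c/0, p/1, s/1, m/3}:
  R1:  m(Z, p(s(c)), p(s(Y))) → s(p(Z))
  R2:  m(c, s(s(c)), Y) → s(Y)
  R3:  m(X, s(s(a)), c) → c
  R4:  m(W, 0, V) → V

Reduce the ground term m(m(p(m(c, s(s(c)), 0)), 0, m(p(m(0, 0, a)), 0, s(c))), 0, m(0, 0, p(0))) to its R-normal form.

p(0)

1. m(m(p(m(c, s(s(c)), 0)), 0, m(p(m(0, 0, a)), 0, s(c))), 0, m(0, 0, p(0)))  →  m(0, 0, p(0))   [R4 at ε]
2. m(0, 0, p(0))  →  p(0)   [R4 at ε]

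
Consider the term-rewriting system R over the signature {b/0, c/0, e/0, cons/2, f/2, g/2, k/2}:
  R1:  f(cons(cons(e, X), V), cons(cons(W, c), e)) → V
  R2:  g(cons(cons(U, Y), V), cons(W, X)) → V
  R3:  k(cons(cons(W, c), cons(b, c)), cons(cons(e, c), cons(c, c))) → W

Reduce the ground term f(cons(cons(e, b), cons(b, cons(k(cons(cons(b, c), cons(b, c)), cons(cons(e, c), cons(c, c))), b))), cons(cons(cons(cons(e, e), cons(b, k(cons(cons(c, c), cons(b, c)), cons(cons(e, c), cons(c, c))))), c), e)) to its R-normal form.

cons(b, cons(b, b))

1. f(cons(cons(e, b), cons(b, cons(k(cons(cons(b, c), cons(b, c)), cons(cons(e, c), cons(c, c))), b))), cons(cons(cons(cons(e, e), cons(b, k(cons(cons(c, c), cons(b, c)), cons(cons(e, c), cons(c, c))))), c), e))  →  cons(b, cons(k(cons(cons(b, c), cons(b, c)), cons(cons(e, c), cons(c, c))), b))   [R1 at ε]
2. cons(b, cons(k(cons(cons(b, c), cons(b, c)), cons(cons(e, c), cons(c, c))), b))  →  cons(b, cons(b, b))   [R3 at 2.1]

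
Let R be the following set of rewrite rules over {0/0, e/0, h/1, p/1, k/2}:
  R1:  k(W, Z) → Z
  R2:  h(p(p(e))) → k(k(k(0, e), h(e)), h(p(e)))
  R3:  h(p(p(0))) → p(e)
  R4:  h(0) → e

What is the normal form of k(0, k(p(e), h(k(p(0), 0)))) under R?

1. k(0, k(p(e), h(k(p(0), 0))))  →  k(p(e), h(k(p(0), 0)))   [R1 at ε]
2. k(p(e), h(k(p(0), 0)))  →  h(k(p(0), 0))   [R1 at ε]
3. h(k(p(0), 0))  →  h(0)   [R1 at 1]
4. h(0)  →  e   [R4 at ε]

e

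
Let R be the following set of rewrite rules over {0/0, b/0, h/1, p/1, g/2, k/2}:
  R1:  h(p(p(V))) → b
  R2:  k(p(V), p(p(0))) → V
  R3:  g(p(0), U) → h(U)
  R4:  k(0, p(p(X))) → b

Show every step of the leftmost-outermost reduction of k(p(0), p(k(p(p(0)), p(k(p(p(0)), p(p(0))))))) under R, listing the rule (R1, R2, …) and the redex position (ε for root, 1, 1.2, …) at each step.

0

1. k(p(0), p(k(p(p(0)), p(k(p(p(0)), p(p(0)))))))  →  k(p(0), p(k(p(p(0)), p(p(0)))))   [R2 at 2.1.2.1]
2. k(p(0), p(k(p(p(0)), p(p(0)))))  →  k(p(0), p(p(0)))   [R2 at 2.1]
3. k(p(0), p(p(0)))  →  0   [R2 at ε]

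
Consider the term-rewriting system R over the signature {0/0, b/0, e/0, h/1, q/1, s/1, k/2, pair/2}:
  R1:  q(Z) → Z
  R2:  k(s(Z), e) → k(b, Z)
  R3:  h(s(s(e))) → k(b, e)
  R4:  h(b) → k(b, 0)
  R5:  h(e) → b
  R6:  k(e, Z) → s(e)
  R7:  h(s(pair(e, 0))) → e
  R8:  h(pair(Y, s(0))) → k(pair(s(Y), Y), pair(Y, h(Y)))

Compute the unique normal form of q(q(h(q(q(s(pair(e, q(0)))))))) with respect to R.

e

1. q(q(h(q(q(s(pair(e, q(0))))))))  →  q(h(q(q(s(pair(e, q(0)))))))   [R1 at ε]
2. q(h(q(q(s(pair(e, q(0)))))))  →  h(q(q(s(pair(e, q(0))))))   [R1 at ε]
3. h(q(q(s(pair(e, q(0))))))  →  h(q(s(pair(e, q(0)))))   [R1 at 1]
4. h(q(s(pair(e, q(0)))))  →  h(s(pair(e, q(0))))   [R1 at 1]
5. h(s(pair(e, q(0))))  →  h(s(pair(e, 0)))   [R1 at 1.1.2]
6. h(s(pair(e, 0)))  →  e   [R7 at ε]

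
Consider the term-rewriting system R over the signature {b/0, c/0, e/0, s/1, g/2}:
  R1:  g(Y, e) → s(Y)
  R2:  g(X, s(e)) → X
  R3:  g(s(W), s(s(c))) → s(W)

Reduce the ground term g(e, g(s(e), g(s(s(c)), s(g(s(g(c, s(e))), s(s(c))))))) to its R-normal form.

e

1. g(e, g(s(e), g(s(s(c)), s(g(s(g(c, s(e))), s(s(c)))))))  →  g(e, g(s(e), g(s(s(c)), s(s(g(c, s(e)))))))   [R3 at 2.2.2.1]
2. g(e, g(s(e), g(s(s(c)), s(s(g(c, s(e)))))))  →  g(e, g(s(e), g(s(s(c)), s(s(c)))))   [R2 at 2.2.2.1.1]
3. g(e, g(s(e), g(s(s(c)), s(s(c)))))  →  g(e, g(s(e), s(s(c))))   [R3 at 2.2]
4. g(e, g(s(e), s(s(c))))  →  g(e, s(e))   [R3 at 2]
5. g(e, s(e))  →  e   [R2 at ε]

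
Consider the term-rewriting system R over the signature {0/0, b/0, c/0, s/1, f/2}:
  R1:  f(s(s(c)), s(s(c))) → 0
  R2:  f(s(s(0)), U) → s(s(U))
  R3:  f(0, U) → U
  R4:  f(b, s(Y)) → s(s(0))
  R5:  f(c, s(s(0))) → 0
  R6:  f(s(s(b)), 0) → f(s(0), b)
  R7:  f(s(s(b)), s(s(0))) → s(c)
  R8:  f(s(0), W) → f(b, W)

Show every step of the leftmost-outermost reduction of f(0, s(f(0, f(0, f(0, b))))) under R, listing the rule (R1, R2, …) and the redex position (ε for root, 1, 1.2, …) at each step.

s(b)

1. f(0, s(f(0, f(0, f(0, b)))))  →  s(f(0, f(0, f(0, b))))   [R3 at ε]
2. s(f(0, f(0, f(0, b))))  →  s(f(0, f(0, b)))   [R3 at 1]
3. s(f(0, f(0, b)))  →  s(f(0, b))   [R3 at 1]
4. s(f(0, b))  →  s(b)   [R3 at 1]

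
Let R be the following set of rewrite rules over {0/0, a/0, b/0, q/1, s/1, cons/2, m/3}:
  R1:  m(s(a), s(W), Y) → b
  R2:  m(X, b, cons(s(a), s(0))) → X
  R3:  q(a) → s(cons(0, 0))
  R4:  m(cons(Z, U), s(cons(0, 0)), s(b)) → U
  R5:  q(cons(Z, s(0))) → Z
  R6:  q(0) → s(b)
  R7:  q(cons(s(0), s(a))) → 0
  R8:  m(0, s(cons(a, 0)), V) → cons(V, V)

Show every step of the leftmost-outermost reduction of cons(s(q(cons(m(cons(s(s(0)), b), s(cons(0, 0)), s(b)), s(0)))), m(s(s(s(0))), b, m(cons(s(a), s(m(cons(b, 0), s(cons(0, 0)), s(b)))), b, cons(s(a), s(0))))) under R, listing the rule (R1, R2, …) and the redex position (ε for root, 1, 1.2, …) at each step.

cons(s(b), s(s(s(0))))

1. cons(s(q(cons(m(cons(s(s(0)), b), s(cons(0, 0)), s(b)), s(0)))), m(s(s(s(0))), b, m(cons(s(a), s(m(cons(b, 0), s(cons(0, 0)), s(b)))), b, cons(s(a), s(0)))))  →  cons(s(m(cons(s(s(0)), b), s(cons(0, 0)), s(b))), m(s(s(s(0))), b, m(cons(s(a), s(m(cons(b, 0), s(cons(0, 0)), s(b)))), b, cons(s(a), s(0)))))   [R5 at 1.1]
2. cons(s(m(cons(s(s(0)), b), s(cons(0, 0)), s(b))), m(s(s(s(0))), b, m(cons(s(a), s(m(cons(b, 0), s(cons(0, 0)), s(b)))), b, cons(s(a), s(0)))))  →  cons(s(b), m(s(s(s(0))), b, m(cons(s(a), s(m(cons(b, 0), s(cons(0, 0)), s(b)))), b, cons(s(a), s(0)))))   [R4 at 1.1]
3. cons(s(b), m(s(s(s(0))), b, m(cons(s(a), s(m(cons(b, 0), s(cons(0, 0)), s(b)))), b, cons(s(a), s(0)))))  →  cons(s(b), m(s(s(s(0))), b, cons(s(a), s(m(cons(b, 0), s(cons(0, 0)), s(b))))))   [R2 at 2.3]
4. cons(s(b), m(s(s(s(0))), b, cons(s(a), s(m(cons(b, 0), s(cons(0, 0)), s(b))))))  →  cons(s(b), m(s(s(s(0))), b, cons(s(a), s(0))))   [R4 at 2.3.2.1]
5. cons(s(b), m(s(s(s(0))), b, cons(s(a), s(0))))  →  cons(s(b), s(s(s(0))))   [R2 at 2]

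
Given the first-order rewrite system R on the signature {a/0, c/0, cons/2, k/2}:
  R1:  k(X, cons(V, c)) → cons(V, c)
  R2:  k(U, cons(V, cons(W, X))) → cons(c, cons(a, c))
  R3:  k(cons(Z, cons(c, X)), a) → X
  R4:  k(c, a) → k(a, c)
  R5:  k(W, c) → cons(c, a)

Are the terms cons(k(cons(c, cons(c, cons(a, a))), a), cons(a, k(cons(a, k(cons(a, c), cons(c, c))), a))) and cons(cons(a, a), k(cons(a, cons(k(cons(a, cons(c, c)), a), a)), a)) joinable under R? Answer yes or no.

no — NF(t₁) = cons(cons(a, a), cons(a, c)), NF(t₂) = cons(cons(a, a), a)

Reduce t₁ = cons(k(cons(c, cons(c, cons(a, a))), a), cons(a, k(cons(a, k(cons(a, c), cons(c, c))), a))):
1. cons(k(cons(c, cons(c, cons(a, a))), a), cons(a, k(cons(a, k(cons(a, c), cons(c, c))), a)))  →  cons(cons(a, a), cons(a, k(cons(a, k(cons(a, c), cons(c, c))), a)))   [R3 at 1]
2. cons(cons(a, a), cons(a, k(cons(a, k(cons(a, c), cons(c, c))), a)))  →  cons(cons(a, a), cons(a, k(cons(a, cons(c, c)), a)))   [R1 at 2.2.1.2]
3. cons(cons(a, a), cons(a, k(cons(a, cons(c, c)), a)))  →  cons(cons(a, a), cons(a, c))   [R3 at 2.2]

Reduce t₂ = cons(cons(a, a), k(cons(a, cons(k(cons(a, cons(c, c)), a), a)), a)):
1. cons(cons(a, a), k(cons(a, cons(k(cons(a, cons(c, c)), a), a)), a))  →  cons(cons(a, a), k(cons(a, cons(c, a)), a))   [R3 at 2.1.2.1]
2. cons(cons(a, a), k(cons(a, cons(c, a)), a))  →  cons(cons(a, a), a)   [R3 at 2]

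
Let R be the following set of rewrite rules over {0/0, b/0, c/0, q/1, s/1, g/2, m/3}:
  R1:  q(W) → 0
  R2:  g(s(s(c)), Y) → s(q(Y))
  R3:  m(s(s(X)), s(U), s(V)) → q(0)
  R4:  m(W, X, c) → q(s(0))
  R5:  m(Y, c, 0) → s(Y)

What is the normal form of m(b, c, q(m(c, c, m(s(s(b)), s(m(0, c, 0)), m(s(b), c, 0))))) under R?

s(b)

1. m(b, c, q(m(c, c, m(s(s(b)), s(m(0, c, 0)), m(s(b), c, 0)))))  →  m(b, c, 0)   [R1 at 3]
2. m(b, c, 0)  →  s(b)   [R5 at ε]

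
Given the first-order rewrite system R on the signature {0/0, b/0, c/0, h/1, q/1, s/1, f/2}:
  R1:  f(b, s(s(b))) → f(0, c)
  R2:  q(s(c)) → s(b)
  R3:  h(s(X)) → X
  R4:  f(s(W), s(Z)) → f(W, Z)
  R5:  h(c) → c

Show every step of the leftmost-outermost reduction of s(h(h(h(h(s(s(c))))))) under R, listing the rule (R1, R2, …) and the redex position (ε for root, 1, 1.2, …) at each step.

s(c)

1. s(h(h(h(h(s(s(c)))))))  →  s(h(h(h(s(c)))))   [R3 at 1.1.1.1]
2. s(h(h(h(s(c)))))  →  s(h(h(c)))   [R3 at 1.1.1]
3. s(h(h(c)))  →  s(h(c))   [R5 at 1.1]
4. s(h(c))  →  s(c)   [R5 at 1]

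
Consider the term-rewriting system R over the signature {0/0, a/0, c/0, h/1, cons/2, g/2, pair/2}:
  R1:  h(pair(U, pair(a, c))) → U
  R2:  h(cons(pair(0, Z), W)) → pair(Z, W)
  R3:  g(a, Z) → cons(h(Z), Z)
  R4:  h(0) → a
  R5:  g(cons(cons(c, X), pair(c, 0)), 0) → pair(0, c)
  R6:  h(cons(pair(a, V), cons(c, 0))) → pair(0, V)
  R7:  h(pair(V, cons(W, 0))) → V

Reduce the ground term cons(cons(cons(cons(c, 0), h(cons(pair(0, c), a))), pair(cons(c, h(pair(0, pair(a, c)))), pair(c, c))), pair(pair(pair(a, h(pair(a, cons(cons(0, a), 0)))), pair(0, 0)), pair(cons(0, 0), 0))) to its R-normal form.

1. cons(cons(cons(cons(c, 0), h(cons(pair(0, c), a))), pair(cons(c, h(pair(0, pair(a, c)))), pair(c, c))), pair(pair(pair(a, h(pair(a, cons(cons(0, a), 0)))), pair(0, 0)), pair(cons(0, 0), 0)))  →  cons(cons(cons(cons(c, 0), pair(c, a)), pair(cons(c, h(pair(0, pair(a, c)))), pair(c, c))), pair(pair(pair(a, h(pair(a, cons(cons(0, a), 0)))), pair(0, 0)), pair(cons(0, 0), 0)))   [R2 at 1.1.2]
2. cons(cons(cons(cons(c, 0), pair(c, a)), pair(cons(c, h(pair(0, pair(a, c)))), pair(c, c))), pair(pair(pair(a, h(pair(a, cons(cons(0, a), 0)))), pair(0, 0)), pair(cons(0, 0), 0)))  →  cons(cons(cons(cons(c, 0), pair(c, a)), pair(cons(c, 0), pair(c, c))), pair(pair(pair(a, h(pair(a, cons(cons(0, a), 0)))), pair(0, 0)), pair(cons(0, 0), 0)))   [R1 at 1.2.1.2]
3. cons(cons(cons(cons(c, 0), pair(c, a)), pair(cons(c, 0), pair(c, c))), pair(pair(pair(a, h(pair(a, cons(cons(0, a), 0)))), pair(0, 0)), pair(cons(0, 0), 0)))  →  cons(cons(cons(cons(c, 0), pair(c, a)), pair(cons(c, 0), pair(c, c))), pair(pair(pair(a, a), pair(0, 0)), pair(cons(0, 0), 0)))   [R7 at 2.1.1.2]

cons(cons(cons(cons(c, 0), pair(c, a)), pair(cons(c, 0), pair(c, c))), pair(pair(pair(a, a), pair(0, 0)), pair(cons(0, 0), 0)))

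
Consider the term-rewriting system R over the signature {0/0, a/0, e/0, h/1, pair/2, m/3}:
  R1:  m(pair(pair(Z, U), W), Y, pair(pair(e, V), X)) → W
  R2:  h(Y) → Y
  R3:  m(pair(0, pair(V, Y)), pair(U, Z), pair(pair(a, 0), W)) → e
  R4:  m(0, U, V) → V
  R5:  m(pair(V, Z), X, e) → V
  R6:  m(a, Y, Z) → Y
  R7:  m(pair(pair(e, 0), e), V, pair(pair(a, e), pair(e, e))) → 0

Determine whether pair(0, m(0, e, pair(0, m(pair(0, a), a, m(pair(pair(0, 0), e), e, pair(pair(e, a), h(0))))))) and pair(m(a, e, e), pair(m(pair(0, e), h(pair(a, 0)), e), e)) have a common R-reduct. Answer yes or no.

Reduce t₁ = pair(0, m(0, e, pair(0, m(pair(0, a), a, m(pair(pair(0, 0), e), e, pair(pair(e, a), h(0))))))):
1. pair(0, m(0, e, pair(0, m(pair(0, a), a, m(pair(pair(0, 0), e), e, pair(pair(e, a), h(0)))))))  →  pair(0, pair(0, m(pair(0, a), a, m(pair(pair(0, 0), e), e, pair(pair(e, a), h(0))))))   [R4 at 2]
2. pair(0, pair(0, m(pair(0, a), a, m(pair(pair(0, 0), e), e, pair(pair(e, a), h(0))))))  →  pair(0, pair(0, m(pair(0, a), a, e)))   [R1 at 2.2.3]
3. pair(0, pair(0, m(pair(0, a), a, e)))  →  pair(0, pair(0, 0))   [R5 at 2.2]

Reduce t₂ = pair(m(a, e, e), pair(m(pair(0, e), h(pair(a, 0)), e), e)):
1. pair(m(a, e, e), pair(m(pair(0, e), h(pair(a, 0)), e), e))  →  pair(e, pair(m(pair(0, e), h(pair(a, 0)), e), e))   [R6 at 1]
2. pair(e, pair(m(pair(0, e), h(pair(a, 0)), e), e))  →  pair(e, pair(0, e))   [R5 at 2.1]

no — NF(t₁) = pair(0, pair(0, 0)), NF(t₂) = pair(e, pair(0, e))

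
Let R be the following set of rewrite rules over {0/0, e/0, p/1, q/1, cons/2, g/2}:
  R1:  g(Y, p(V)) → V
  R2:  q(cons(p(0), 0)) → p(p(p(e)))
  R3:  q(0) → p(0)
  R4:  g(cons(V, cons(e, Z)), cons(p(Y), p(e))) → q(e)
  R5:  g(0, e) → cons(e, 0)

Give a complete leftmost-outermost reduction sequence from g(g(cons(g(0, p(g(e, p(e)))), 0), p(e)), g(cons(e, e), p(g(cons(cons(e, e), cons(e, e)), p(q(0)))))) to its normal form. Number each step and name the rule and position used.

0

1. g(g(cons(g(0, p(g(e, p(e)))), 0), p(e)), g(cons(e, e), p(g(cons(cons(e, e), cons(e, e)), p(q(0))))))  →  g(e, g(cons(e, e), p(g(cons(cons(e, e), cons(e, e)), p(q(0))))))   [R1 at 1]
2. g(e, g(cons(e, e), p(g(cons(cons(e, e), cons(e, e)), p(q(0))))))  →  g(e, g(cons(cons(e, e), cons(e, e)), p(q(0))))   [R1 at 2]
3. g(e, g(cons(cons(e, e), cons(e, e)), p(q(0))))  →  g(e, q(0))   [R1 at 2]
4. g(e, q(0))  →  g(e, p(0))   [R3 at 2]
5. g(e, p(0))  →  0   [R1 at ε]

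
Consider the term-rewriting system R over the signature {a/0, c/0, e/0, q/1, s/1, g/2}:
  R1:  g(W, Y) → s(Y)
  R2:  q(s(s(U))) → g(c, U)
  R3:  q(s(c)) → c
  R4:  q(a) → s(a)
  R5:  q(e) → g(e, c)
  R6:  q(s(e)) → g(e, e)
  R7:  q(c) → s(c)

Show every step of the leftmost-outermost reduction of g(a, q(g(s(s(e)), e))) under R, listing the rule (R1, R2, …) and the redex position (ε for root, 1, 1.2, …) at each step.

s(s(e))

1. g(a, q(g(s(s(e)), e)))  →  s(q(g(s(s(e)), e)))   [R1 at ε]
2. s(q(g(s(s(e)), e)))  →  s(q(s(e)))   [R1 at 1.1]
3. s(q(s(e)))  →  s(g(e, e))   [R6 at 1]
4. s(g(e, e))  →  s(s(e))   [R1 at 1]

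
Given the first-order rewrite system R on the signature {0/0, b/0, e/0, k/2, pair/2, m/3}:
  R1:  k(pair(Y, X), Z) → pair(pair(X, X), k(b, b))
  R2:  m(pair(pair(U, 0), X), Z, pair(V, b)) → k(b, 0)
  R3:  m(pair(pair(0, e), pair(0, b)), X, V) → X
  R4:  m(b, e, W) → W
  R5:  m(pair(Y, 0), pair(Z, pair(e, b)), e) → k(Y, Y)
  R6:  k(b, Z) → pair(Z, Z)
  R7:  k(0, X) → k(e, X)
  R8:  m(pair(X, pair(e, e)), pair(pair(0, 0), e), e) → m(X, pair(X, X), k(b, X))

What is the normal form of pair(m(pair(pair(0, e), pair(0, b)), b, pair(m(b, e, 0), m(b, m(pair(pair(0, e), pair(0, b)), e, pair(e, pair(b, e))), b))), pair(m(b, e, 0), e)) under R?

1. pair(m(pair(pair(0, e), pair(0, b)), b, pair(m(b, e, 0), m(b, m(pair(pair(0, e), pair(0, b)), e, pair(e, pair(b, e))), b))), pair(m(b, e, 0), e))  →  pair(b, pair(m(b, e, 0), e))   [R3 at 1]
2. pair(b, pair(m(b, e, 0), e))  →  pair(b, pair(0, e))   [R4 at 2.1]

pair(b, pair(0, e))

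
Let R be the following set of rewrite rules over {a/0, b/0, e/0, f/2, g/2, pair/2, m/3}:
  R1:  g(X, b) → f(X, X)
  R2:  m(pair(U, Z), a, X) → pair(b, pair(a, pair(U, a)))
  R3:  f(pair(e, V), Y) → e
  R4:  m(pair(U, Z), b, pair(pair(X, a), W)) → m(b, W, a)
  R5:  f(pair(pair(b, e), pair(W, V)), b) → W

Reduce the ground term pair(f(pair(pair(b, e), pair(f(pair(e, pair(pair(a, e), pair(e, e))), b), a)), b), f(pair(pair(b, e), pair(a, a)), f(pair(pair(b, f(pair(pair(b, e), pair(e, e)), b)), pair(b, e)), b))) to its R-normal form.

1. pair(f(pair(pair(b, e), pair(f(pair(e, pair(pair(a, e), pair(e, e))), b), a)), b), f(pair(pair(b, e), pair(a, a)), f(pair(pair(b, f(pair(pair(b, e), pair(e, e)), b)), pair(b, e)), b)))  →  pair(f(pair(e, pair(pair(a, e), pair(e, e))), b), f(pair(pair(b, e), pair(a, a)), f(pair(pair(b, f(pair(pair(b, e), pair(e, e)), b)), pair(b, e)), b)))   [R5 at 1]
2. pair(f(pair(e, pair(pair(a, e), pair(e, e))), b), f(pair(pair(b, e), pair(a, a)), f(pair(pair(b, f(pair(pair(b, e), pair(e, e)), b)), pair(b, e)), b)))  →  pair(e, f(pair(pair(b, e), pair(a, a)), f(pair(pair(b, f(pair(pair(b, e), pair(e, e)), b)), pair(b, e)), b)))   [R3 at 1]
3. pair(e, f(pair(pair(b, e), pair(a, a)), f(pair(pair(b, f(pair(pair(b, e), pair(e, e)), b)), pair(b, e)), b)))  →  pair(e, f(pair(pair(b, e), pair(a, a)), f(pair(pair(b, e), pair(b, e)), b)))   [R5 at 2.2.1.1.2]
4. pair(e, f(pair(pair(b, e), pair(a, a)), f(pair(pair(b, e), pair(b, e)), b)))  →  pair(e, f(pair(pair(b, e), pair(a, a)), b))   [R5 at 2.2]
5. pair(e, f(pair(pair(b, e), pair(a, a)), b))  →  pair(e, a)   [R5 at 2]

pair(e, a)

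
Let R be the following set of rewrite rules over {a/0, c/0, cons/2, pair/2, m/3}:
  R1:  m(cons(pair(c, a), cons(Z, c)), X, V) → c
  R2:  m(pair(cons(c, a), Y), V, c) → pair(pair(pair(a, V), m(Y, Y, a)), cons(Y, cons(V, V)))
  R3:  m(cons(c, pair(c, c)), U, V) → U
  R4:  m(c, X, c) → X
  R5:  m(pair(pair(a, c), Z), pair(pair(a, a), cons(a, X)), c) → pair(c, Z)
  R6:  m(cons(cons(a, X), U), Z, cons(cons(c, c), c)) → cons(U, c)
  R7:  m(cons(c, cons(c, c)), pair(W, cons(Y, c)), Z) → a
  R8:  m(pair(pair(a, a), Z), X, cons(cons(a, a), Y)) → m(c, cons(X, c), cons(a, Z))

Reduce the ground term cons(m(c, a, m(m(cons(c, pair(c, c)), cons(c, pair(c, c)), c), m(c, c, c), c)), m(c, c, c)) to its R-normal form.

cons(a, c)

1. cons(m(c, a, m(m(cons(c, pair(c, c)), cons(c, pair(c, c)), c), m(c, c, c), c)), m(c, c, c))  →  cons(m(c, a, m(cons(c, pair(c, c)), m(c, c, c), c)), m(c, c, c))   [R3 at 1.3.1]
2. cons(m(c, a, m(cons(c, pair(c, c)), m(c, c, c), c)), m(c, c, c))  →  cons(m(c, a, m(c, c, c)), m(c, c, c))   [R3 at 1.3]
3. cons(m(c, a, m(c, c, c)), m(c, c, c))  →  cons(m(c, a, c), m(c, c, c))   [R4 at 1.3]
4. cons(m(c, a, c), m(c, c, c))  →  cons(a, m(c, c, c))   [R4 at 1]
5. cons(a, m(c, c, c))  →  cons(a, c)   [R4 at 2]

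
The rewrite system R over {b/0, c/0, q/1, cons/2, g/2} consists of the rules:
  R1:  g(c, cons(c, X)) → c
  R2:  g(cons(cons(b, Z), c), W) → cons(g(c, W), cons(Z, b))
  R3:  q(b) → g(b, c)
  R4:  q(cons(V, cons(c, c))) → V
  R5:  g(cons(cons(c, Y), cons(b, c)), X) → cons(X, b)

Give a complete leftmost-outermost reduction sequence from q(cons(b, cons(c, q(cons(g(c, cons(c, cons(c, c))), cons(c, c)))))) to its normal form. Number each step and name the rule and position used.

b

1. q(cons(b, cons(c, q(cons(g(c, cons(c, cons(c, c))), cons(c, c))))))  →  q(cons(b, cons(c, g(c, cons(c, cons(c, c))))))   [R4 at 1.2.2]
2. q(cons(b, cons(c, g(c, cons(c, cons(c, c))))))  →  q(cons(b, cons(c, c)))   [R1 at 1.2.2]
3. q(cons(b, cons(c, c)))  →  b   [R4 at ε]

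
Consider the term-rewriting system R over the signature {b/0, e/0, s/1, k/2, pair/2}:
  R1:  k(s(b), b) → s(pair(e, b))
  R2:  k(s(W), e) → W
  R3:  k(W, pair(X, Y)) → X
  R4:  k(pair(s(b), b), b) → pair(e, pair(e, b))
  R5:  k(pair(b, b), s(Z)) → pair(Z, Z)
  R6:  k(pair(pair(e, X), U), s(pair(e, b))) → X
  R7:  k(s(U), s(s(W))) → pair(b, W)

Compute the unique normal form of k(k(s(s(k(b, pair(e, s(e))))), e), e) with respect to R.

1. k(k(s(s(k(b, pair(e, s(e))))), e), e)  →  k(s(k(b, pair(e, s(e)))), e)   [R2 at 1]
2. k(s(k(b, pair(e, s(e)))), e)  →  k(b, pair(e, s(e)))   [R2 at ε]
3. k(b, pair(e, s(e)))  →  e   [R3 at ε]

e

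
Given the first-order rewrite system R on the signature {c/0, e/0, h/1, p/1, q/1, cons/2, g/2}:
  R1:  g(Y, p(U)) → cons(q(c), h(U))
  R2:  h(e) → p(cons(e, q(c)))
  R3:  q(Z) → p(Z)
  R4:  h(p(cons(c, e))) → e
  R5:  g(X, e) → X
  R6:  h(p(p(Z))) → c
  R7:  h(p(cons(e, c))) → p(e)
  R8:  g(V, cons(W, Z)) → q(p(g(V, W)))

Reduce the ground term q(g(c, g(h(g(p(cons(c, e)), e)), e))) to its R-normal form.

1. q(g(c, g(h(g(p(cons(c, e)), e)), e)))  →  p(g(c, g(h(g(p(cons(c, e)), e)), e)))   [R3 at ε]
2. p(g(c, g(h(g(p(cons(c, e)), e)), e)))  →  p(g(c, h(g(p(cons(c, e)), e))))   [R5 at 1.2]
3. p(g(c, h(g(p(cons(c, e)), e))))  →  p(g(c, h(p(cons(c, e)))))   [R5 at 1.2.1]
4. p(g(c, h(p(cons(c, e)))))  →  p(g(c, e))   [R4 at 1.2]
5. p(g(c, e))  →  p(c)   [R5 at 1]

p(c)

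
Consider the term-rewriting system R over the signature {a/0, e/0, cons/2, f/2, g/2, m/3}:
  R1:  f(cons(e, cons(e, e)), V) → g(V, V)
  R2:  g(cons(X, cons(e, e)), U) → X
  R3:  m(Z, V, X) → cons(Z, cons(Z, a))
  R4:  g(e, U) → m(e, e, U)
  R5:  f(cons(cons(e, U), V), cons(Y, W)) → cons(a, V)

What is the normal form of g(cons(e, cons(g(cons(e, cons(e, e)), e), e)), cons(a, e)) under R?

1. g(cons(e, cons(g(cons(e, cons(e, e)), e), e)), cons(a, e))  →  g(cons(e, cons(e, e)), cons(a, e))   [R2 at 1.2.1]
2. g(cons(e, cons(e, e)), cons(a, e))  →  e   [R2 at ε]

e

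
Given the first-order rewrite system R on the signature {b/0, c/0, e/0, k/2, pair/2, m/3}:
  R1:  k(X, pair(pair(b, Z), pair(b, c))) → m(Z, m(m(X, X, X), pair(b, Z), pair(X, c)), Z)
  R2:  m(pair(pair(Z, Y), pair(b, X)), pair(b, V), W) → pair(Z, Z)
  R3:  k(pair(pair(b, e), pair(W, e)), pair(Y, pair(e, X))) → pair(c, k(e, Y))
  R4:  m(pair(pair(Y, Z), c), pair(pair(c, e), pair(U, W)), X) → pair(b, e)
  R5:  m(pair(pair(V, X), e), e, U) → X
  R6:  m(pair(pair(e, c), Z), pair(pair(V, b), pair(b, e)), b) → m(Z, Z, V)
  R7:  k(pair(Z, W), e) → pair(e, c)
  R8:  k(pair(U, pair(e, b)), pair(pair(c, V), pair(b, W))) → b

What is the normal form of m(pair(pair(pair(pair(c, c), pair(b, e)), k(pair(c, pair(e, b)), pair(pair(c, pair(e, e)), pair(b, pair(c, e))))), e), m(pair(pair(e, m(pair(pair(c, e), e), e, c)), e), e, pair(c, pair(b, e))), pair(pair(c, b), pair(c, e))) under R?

b

1. m(pair(pair(pair(pair(c, c), pair(b, e)), k(pair(c, pair(e, b)), pair(pair(c, pair(e, e)), pair(b, pair(c, e))))), e), m(pair(pair(e, m(pair(pair(c, e), e), e, c)), e), e, pair(c, pair(b, e))), pair(pair(c, b), pair(c, e)))  →  m(pair(pair(pair(pair(c, c), pair(b, e)), b), e), m(pair(pair(e, m(pair(pair(c, e), e), e, c)), e), e, pair(c, pair(b, e))), pair(pair(c, b), pair(c, e)))   [R8 at 1.1.2]
2. m(pair(pair(pair(pair(c, c), pair(b, e)), b), e), m(pair(pair(e, m(pair(pair(c, e), e), e, c)), e), e, pair(c, pair(b, e))), pair(pair(c, b), pair(c, e)))  →  m(pair(pair(pair(pair(c, c), pair(b, e)), b), e), m(pair(pair(c, e), e), e, c), pair(pair(c, b), pair(c, e)))   [R5 at 2]
3. m(pair(pair(pair(pair(c, c), pair(b, e)), b), e), m(pair(pair(c, e), e), e, c), pair(pair(c, b), pair(c, e)))  →  m(pair(pair(pair(pair(c, c), pair(b, e)), b), e), e, pair(pair(c, b), pair(c, e)))   [R5 at 2]
4. m(pair(pair(pair(pair(c, c), pair(b, e)), b), e), e, pair(pair(c, b), pair(c, e)))  →  b   [R5 at ε]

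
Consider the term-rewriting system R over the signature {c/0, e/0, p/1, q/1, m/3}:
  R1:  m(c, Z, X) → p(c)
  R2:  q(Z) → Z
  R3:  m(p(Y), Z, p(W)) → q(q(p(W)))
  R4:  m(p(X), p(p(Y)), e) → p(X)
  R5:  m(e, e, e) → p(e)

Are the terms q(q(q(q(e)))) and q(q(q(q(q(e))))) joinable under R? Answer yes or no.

Reduce t₁ = q(q(q(q(e)))):
1. q(q(q(q(e))))  →  q(q(q(e)))   [R2 at ε]
2. q(q(q(e)))  →  q(q(e))   [R2 at ε]
3. q(q(e))  →  q(e)   [R2 at ε]
4. q(e)  →  e   [R2 at ε]

Reduce t₂ = q(q(q(q(q(e))))):
1. q(q(q(q(q(e)))))  →  q(q(q(q(e))))   [R2 at ε]
2. q(q(q(q(e))))  →  q(q(q(e)))   [R2 at ε]
3. q(q(q(e)))  →  q(q(e))   [R2 at ε]
4. q(q(e))  →  q(e)   [R2 at ε]
5. q(e)  →  e   [R2 at ε]

yes — NF(t₁) = e, NF(t₂) = e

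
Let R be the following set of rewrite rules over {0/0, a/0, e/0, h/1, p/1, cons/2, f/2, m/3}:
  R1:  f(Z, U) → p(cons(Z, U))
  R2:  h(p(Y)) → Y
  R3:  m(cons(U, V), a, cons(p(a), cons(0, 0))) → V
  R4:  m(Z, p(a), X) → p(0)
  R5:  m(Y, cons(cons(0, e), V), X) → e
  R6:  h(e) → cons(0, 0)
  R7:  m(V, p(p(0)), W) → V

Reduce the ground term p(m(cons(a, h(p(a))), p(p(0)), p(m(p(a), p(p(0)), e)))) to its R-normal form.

1. p(m(cons(a, h(p(a))), p(p(0)), p(m(p(a), p(p(0)), e))))  →  p(cons(a, h(p(a))))   [R7 at 1]
2. p(cons(a, h(p(a))))  →  p(cons(a, a))   [R2 at 1.2]

p(cons(a, a))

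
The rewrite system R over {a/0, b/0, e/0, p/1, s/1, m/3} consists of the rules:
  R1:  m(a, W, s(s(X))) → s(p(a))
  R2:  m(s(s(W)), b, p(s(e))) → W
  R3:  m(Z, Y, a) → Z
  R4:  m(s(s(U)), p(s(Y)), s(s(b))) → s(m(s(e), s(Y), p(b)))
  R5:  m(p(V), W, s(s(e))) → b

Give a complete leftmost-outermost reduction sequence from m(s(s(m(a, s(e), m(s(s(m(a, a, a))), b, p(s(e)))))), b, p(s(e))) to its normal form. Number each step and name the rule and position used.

a

1. m(s(s(m(a, s(e), m(s(s(m(a, a, a))), b, p(s(e)))))), b, p(s(e)))  →  m(a, s(e), m(s(s(m(a, a, a))), b, p(s(e))))   [R2 at ε]
2. m(a, s(e), m(s(s(m(a, a, a))), b, p(s(e))))  →  m(a, s(e), m(a, a, a))   [R2 at 3]
3. m(a, s(e), m(a, a, a))  →  m(a, s(e), a)   [R3 at 3]
4. m(a, s(e), a)  →  a   [R3 at ε]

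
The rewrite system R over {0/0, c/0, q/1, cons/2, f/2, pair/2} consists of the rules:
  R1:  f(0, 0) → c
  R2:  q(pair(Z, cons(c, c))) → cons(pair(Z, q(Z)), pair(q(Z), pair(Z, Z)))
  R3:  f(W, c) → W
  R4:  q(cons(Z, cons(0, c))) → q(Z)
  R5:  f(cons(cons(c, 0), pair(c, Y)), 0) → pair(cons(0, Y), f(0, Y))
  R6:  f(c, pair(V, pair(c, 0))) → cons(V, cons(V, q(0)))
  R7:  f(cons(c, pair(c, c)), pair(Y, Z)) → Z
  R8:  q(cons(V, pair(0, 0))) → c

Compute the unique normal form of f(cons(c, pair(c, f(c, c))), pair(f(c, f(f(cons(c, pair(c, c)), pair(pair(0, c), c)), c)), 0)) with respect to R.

1. f(cons(c, pair(c, f(c, c))), pair(f(c, f(f(cons(c, pair(c, c)), pair(pair(0, c), c)), c)), 0))  →  f(cons(c, pair(c, c)), pair(f(c, f(f(cons(c, pair(c, c)), pair(pair(0, c), c)), c)), 0))   [R3 at 1.2.2]
2. f(cons(c, pair(c, c)), pair(f(c, f(f(cons(c, pair(c, c)), pair(pair(0, c), c)), c)), 0))  →  0   [R7 at ε]

0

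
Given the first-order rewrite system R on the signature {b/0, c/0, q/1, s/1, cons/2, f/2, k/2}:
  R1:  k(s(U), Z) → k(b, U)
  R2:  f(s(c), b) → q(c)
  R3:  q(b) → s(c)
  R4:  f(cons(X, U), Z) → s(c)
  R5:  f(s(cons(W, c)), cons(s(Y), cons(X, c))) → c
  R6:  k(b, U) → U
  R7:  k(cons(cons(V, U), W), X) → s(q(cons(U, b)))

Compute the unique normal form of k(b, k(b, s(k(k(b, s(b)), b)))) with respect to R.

1. k(b, k(b, s(k(k(b, s(b)), b))))  →  k(b, s(k(k(b, s(b)), b)))   [R6 at ε]
2. k(b, s(k(k(b, s(b)), b)))  →  s(k(k(b, s(b)), b))   [R6 at ε]
3. s(k(k(b, s(b)), b))  →  s(k(s(b), b))   [R6 at 1.1]
4. s(k(s(b), b))  →  s(k(b, b))   [R1 at 1]
5. s(k(b, b))  →  s(b)   [R6 at 1]

s(b)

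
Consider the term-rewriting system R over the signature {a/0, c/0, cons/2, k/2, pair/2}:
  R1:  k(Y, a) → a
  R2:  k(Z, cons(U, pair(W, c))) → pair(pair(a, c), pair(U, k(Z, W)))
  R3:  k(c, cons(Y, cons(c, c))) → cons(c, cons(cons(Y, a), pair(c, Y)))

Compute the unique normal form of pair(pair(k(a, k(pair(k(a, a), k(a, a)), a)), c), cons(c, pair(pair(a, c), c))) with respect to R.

1. pair(pair(k(a, k(pair(k(a, a), k(a, a)), a)), c), cons(c, pair(pair(a, c), c)))  →  pair(pair(k(a, a), c), cons(c, pair(pair(a, c), c)))   [R1 at 1.1.2]
2. pair(pair(k(a, a), c), cons(c, pair(pair(a, c), c)))  →  pair(pair(a, c), cons(c, pair(pair(a, c), c)))   [R1 at 1.1]

pair(pair(a, c), cons(c, pair(pair(a, c), c)))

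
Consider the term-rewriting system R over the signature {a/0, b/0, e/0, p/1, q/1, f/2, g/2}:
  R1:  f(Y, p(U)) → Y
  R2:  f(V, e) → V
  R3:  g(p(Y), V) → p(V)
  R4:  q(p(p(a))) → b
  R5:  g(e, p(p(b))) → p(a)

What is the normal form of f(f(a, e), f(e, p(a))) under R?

a

1. f(f(a, e), f(e, p(a)))  →  f(a, f(e, p(a)))   [R2 at 1]
2. f(a, f(e, p(a)))  →  f(a, e)   [R1 at 2]
3. f(a, e)  →  a   [R2 at ε]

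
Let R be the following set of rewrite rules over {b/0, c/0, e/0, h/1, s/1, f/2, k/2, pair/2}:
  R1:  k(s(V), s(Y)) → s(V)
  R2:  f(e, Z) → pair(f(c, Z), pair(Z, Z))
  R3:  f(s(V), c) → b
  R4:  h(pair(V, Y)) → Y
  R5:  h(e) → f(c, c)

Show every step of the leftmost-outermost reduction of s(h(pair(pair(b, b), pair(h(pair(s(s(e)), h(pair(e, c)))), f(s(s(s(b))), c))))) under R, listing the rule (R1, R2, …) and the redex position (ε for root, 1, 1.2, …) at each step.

s(pair(c, b))

1. s(h(pair(pair(b, b), pair(h(pair(s(s(e)), h(pair(e, c)))), f(s(s(s(b))), c)))))  →  s(pair(h(pair(s(s(e)), h(pair(e, c)))), f(s(s(s(b))), c)))   [R4 at 1]
2. s(pair(h(pair(s(s(e)), h(pair(e, c)))), f(s(s(s(b))), c)))  →  s(pair(h(pair(e, c)), f(s(s(s(b))), c)))   [R4 at 1.1]
3. s(pair(h(pair(e, c)), f(s(s(s(b))), c)))  →  s(pair(c, f(s(s(s(b))), c)))   [R4 at 1.1]
4. s(pair(c, f(s(s(s(b))), c)))  →  s(pair(c, b))   [R3 at 1.2]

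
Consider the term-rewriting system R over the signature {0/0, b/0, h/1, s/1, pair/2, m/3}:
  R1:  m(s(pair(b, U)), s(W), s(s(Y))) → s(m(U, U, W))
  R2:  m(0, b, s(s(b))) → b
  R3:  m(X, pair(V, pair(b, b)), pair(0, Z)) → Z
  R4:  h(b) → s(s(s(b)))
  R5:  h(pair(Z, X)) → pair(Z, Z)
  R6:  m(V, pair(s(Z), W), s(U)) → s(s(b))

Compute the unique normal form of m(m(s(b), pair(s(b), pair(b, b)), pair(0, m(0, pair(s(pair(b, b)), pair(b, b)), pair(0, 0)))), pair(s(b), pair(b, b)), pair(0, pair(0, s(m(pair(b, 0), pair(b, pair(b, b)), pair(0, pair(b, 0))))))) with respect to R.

1. m(m(s(b), pair(s(b), pair(b, b)), pair(0, m(0, pair(s(pair(b, b)), pair(b, b)), pair(0, 0)))), pair(s(b), pair(b, b)), pair(0, pair(0, s(m(pair(b, 0), pair(b, pair(b, b)), pair(0, pair(b, 0)))))))  →  pair(0, s(m(pair(b, 0), pair(b, pair(b, b)), pair(0, pair(b, 0)))))   [R3 at ε]
2. pair(0, s(m(pair(b, 0), pair(b, pair(b, b)), pair(0, pair(b, 0)))))  →  pair(0, s(pair(b, 0)))   [R3 at 2.1]

pair(0, s(pair(b, 0)))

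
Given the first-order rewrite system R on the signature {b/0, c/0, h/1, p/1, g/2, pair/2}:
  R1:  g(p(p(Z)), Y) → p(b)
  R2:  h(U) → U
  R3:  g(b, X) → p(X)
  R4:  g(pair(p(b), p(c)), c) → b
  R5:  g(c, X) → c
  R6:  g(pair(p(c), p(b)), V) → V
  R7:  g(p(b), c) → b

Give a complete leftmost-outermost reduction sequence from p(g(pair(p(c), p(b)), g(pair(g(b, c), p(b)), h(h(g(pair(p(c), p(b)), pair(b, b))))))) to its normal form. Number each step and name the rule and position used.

p(pair(b, b))

1. p(g(pair(p(c), p(b)), g(pair(g(b, c), p(b)), h(h(g(pair(p(c), p(b)), pair(b, b)))))))  →  p(g(pair(g(b, c), p(b)), h(h(g(pair(p(c), p(b)), pair(b, b))))))   [R6 at 1]
2. p(g(pair(g(b, c), p(b)), h(h(g(pair(p(c), p(b)), pair(b, b))))))  →  p(g(pair(p(c), p(b)), h(h(g(pair(p(c), p(b)), pair(b, b))))))   [R3 at 1.1.1]
3. p(g(pair(p(c), p(b)), h(h(g(pair(p(c), p(b)), pair(b, b))))))  →  p(h(h(g(pair(p(c), p(b)), pair(b, b)))))   [R6 at 1]
4. p(h(h(g(pair(p(c), p(b)), pair(b, b)))))  →  p(h(g(pair(p(c), p(b)), pair(b, b))))   [R2 at 1]
5. p(h(g(pair(p(c), p(b)), pair(b, b))))  →  p(g(pair(p(c), p(b)), pair(b, b)))   [R2 at 1]
6. p(g(pair(p(c), p(b)), pair(b, b)))  →  p(pair(b, b))   [R6 at 1]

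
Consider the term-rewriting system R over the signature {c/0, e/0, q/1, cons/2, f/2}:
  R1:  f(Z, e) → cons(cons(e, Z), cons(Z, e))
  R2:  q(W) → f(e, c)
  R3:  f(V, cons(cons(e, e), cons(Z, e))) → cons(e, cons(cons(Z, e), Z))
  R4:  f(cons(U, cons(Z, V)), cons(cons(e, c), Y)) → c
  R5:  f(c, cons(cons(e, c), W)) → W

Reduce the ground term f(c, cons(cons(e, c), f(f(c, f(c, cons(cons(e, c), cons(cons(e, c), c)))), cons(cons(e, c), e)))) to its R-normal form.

e

1. f(c, cons(cons(e, c), f(f(c, f(c, cons(cons(e, c), cons(cons(e, c), c)))), cons(cons(e, c), e))))  →  f(f(c, f(c, cons(cons(e, c), cons(cons(e, c), c)))), cons(cons(e, c), e))   [R5 at ε]
2. f(f(c, f(c, cons(cons(e, c), cons(cons(e, c), c)))), cons(cons(e, c), e))  →  f(f(c, cons(cons(e, c), c)), cons(cons(e, c), e))   [R5 at 1.2]
3. f(f(c, cons(cons(e, c), c)), cons(cons(e, c), e))  →  f(c, cons(cons(e, c), e))   [R5 at 1]
4. f(c, cons(cons(e, c), e))  →  e   [R5 at ε]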